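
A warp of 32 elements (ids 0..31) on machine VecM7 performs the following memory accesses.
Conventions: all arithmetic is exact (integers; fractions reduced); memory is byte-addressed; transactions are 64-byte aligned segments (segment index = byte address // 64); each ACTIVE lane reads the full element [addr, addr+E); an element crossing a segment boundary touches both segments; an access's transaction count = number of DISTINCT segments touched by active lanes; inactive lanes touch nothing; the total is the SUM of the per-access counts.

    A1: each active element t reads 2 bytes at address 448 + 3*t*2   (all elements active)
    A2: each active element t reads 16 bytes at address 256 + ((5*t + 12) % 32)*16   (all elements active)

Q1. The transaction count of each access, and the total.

A1: 3 transactions
A2: 8 transactions

Answer: 3,8; total 11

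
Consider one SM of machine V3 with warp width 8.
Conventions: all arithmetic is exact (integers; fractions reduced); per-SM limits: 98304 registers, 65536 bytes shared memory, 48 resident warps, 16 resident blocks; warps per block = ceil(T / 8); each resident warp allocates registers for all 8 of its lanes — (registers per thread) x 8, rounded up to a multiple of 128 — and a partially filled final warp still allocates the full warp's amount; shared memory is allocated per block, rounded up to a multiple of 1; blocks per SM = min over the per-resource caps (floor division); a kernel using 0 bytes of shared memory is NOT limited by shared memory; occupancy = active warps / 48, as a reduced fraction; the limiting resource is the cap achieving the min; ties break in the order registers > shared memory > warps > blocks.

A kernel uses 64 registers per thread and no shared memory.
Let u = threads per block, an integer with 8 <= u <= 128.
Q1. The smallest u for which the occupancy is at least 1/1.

Answer: u = 17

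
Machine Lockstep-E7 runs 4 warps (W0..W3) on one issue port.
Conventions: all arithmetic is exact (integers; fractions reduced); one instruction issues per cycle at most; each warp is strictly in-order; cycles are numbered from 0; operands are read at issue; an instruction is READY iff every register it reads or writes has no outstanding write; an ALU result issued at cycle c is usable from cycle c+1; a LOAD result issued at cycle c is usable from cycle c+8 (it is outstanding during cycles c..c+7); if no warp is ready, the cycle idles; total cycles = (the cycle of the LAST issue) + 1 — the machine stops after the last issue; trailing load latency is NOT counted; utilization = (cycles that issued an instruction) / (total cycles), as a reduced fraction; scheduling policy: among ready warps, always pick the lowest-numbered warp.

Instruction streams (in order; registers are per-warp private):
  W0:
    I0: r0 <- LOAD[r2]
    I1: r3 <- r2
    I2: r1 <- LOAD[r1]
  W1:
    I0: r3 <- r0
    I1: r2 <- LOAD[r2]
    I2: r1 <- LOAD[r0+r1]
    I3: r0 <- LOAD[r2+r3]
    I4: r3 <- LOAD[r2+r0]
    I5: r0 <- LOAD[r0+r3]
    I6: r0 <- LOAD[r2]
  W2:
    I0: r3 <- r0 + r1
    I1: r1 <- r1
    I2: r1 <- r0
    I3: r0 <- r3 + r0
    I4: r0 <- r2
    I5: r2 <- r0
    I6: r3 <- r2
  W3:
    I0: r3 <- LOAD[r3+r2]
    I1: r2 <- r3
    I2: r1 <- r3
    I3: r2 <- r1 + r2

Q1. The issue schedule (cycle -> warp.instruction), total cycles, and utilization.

cycle 0: W0.I0
cycle 1: W0.I1
cycle 2: W0.I2
cycle 3: W1.I0
cycle 4: W1.I1
cycle 5: W1.I2
cycle 6: W2.I0
cycle 7: W2.I1
cycle 8: W2.I2
cycle 9: W2.I3
cycle 10: W2.I4
cycle 11: W2.I5
cycle 12: W1.I3
cycle 13: W2.I6
cycle 14: W3.I0
cycle 15: idle
cycle 16: idle
cycle 17: idle
cycle 18: idle
cycle 19: idle
cycle 20: W1.I4
cycle 21: idle
cycle 22: W3.I1
cycle 23: W3.I2
cycle 24: W3.I3
cycle 25: idle
cycle 26: idle
cycle 27: idle
cycle 28: W1.I5
cycle 29: idle
cycle 30: idle
cycle 31: idle
cycle 32: idle
cycle 33: idle
cycle 34: idle
cycle 35: idle
cycle 36: W1.I6

Answer: 37 cycles, utilization 21/37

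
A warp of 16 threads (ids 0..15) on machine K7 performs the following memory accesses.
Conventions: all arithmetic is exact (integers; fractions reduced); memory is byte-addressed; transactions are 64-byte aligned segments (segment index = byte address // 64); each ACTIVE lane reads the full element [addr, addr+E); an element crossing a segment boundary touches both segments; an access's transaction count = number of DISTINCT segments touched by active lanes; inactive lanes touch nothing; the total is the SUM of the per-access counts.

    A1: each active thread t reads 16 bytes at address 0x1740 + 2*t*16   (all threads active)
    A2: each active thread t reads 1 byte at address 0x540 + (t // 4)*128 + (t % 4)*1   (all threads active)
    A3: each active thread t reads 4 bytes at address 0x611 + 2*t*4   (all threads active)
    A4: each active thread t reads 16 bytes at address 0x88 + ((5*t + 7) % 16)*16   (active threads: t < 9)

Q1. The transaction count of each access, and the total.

A1: 8 transactions
A2: 4 transactions
A3: 3 transactions
A4: 5 transactions

Answer: 8,4,3,5; total 20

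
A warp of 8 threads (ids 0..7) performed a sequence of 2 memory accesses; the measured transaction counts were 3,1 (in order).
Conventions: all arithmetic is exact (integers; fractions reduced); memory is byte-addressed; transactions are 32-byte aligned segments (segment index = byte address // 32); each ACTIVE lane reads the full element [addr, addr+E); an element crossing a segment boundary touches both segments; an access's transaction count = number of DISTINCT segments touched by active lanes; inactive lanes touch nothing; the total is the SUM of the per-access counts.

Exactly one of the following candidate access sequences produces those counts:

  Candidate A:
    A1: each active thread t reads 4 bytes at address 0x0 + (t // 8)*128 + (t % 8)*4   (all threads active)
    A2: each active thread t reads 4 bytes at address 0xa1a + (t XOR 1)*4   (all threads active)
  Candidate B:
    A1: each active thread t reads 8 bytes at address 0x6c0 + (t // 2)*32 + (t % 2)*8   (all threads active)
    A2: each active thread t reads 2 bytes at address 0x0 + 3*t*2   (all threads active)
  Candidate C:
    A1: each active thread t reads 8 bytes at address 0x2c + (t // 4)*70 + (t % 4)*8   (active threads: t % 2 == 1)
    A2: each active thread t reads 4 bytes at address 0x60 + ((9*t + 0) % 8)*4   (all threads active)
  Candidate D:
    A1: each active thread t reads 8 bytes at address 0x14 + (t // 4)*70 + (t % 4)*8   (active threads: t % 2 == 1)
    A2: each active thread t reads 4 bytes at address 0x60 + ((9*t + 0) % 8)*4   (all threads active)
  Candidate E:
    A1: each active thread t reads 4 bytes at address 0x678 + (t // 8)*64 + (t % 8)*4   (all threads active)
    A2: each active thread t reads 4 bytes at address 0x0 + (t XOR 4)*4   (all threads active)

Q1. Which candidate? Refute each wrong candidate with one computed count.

A: A1 gives 1 transaction, not 3
B: A1 gives 4 transactions, not 3
C: A1 gives 4 transactions, not 3
E: A1 gives 2 transactions, not 3
D: all counts match (3,1)

Answer: D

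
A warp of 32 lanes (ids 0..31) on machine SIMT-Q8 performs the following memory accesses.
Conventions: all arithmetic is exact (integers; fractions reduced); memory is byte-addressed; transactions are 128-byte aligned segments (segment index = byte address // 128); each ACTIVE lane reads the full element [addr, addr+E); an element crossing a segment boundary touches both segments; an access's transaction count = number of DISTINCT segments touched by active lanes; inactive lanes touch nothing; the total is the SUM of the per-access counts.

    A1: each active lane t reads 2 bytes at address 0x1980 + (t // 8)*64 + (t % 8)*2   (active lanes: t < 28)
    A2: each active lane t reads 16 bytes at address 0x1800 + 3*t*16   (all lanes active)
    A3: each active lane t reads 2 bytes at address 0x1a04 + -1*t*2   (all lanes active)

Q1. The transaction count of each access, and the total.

A1: 2 transactions
A2: 12 transactions
A3: 2 transactions

Answer: 2,12,2; total 16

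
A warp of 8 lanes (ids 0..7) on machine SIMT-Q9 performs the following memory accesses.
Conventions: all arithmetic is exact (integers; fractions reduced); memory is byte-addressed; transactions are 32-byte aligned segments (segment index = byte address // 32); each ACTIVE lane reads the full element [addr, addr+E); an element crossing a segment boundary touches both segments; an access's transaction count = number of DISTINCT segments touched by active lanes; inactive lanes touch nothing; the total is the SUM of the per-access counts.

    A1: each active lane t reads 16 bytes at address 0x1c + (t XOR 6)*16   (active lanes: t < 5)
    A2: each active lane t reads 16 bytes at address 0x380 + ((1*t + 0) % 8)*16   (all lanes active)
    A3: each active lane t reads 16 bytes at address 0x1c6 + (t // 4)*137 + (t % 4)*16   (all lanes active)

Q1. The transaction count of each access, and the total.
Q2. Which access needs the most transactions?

A1: 4 transactions
A2: 4 transactions
A3: 6 transactions

Answer: 4,4,6; total 14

Answer: A3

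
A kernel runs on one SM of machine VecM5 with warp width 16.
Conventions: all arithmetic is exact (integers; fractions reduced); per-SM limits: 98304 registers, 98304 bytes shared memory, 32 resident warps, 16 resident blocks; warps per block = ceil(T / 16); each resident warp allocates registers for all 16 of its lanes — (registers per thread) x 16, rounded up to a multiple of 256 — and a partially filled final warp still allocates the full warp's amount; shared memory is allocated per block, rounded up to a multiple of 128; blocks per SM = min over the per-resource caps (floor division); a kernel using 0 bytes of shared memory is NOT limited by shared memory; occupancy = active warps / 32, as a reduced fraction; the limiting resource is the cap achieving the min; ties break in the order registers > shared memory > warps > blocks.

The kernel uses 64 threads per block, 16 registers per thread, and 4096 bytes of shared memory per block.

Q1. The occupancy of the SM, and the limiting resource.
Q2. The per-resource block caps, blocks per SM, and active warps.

Answer: occupancy 1, limited by warps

registers: 96 blocks
shared memory: 24 blocks
warps: 8 blocks
blocks: 16 blocks

Answer: 8 blocks, 32 active warps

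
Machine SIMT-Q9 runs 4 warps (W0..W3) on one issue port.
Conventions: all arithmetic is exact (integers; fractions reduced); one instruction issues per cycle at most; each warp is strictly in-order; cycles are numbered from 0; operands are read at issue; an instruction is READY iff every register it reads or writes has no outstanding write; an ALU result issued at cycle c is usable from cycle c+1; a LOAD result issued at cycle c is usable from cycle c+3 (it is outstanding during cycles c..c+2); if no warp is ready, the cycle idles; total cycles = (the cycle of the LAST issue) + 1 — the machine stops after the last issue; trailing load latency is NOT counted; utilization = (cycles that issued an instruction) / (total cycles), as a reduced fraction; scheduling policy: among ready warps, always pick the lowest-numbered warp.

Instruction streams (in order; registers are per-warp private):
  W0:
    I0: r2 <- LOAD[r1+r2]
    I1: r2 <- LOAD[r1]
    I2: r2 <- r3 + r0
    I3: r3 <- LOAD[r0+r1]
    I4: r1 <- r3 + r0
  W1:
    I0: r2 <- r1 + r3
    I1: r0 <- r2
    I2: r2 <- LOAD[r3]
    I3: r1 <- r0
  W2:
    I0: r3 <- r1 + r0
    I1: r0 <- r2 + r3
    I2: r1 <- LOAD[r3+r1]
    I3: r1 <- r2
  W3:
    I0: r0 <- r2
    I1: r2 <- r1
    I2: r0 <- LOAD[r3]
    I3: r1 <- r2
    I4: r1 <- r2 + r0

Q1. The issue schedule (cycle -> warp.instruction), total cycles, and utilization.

cycle 0: W0.I0
cycle 1: W1.I0
cycle 2: W1.I1
cycle 3: W0.I1
cycle 4: W1.I2
cycle 5: W1.I3
cycle 6: W0.I2
cycle 7: W0.I3
cycle 8: W2.I0
cycle 9: W2.I1
cycle 10: W0.I4
cycle 11: W2.I2
cycle 12: W3.I0
cycle 13: W3.I1
cycle 14: W2.I3
cycle 15: W3.I2
cycle 16: W3.I3
cycle 17: idle
cycle 18: W3.I4

Answer: 19 cycles, utilization 18/19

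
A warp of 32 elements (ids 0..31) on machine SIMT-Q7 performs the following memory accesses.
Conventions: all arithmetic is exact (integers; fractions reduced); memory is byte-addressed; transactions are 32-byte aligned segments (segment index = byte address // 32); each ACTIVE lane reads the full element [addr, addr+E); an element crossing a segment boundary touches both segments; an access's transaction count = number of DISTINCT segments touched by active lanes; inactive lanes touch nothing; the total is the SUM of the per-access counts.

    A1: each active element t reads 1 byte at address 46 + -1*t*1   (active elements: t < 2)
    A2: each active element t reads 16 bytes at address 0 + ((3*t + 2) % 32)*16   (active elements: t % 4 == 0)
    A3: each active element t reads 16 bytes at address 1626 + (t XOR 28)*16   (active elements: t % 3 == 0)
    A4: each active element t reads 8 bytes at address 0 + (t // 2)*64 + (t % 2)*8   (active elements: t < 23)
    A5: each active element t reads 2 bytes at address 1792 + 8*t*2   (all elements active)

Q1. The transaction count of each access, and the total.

A1: 1 transaction
A2: 8 transactions
A3: 14 transactions
A4: 12 transactions
A5: 16 transactions

Answer: 1,8,14,12,16; total 51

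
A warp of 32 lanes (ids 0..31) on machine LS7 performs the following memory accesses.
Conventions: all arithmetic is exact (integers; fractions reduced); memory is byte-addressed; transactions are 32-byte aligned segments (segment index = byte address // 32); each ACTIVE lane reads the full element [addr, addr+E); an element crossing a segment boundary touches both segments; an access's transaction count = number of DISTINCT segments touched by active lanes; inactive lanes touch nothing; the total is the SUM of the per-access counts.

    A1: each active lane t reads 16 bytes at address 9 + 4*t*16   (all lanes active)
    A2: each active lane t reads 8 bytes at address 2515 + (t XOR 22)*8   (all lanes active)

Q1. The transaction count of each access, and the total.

A1: 32 transactions
A2: 9 transactions

Answer: 32,9; total 41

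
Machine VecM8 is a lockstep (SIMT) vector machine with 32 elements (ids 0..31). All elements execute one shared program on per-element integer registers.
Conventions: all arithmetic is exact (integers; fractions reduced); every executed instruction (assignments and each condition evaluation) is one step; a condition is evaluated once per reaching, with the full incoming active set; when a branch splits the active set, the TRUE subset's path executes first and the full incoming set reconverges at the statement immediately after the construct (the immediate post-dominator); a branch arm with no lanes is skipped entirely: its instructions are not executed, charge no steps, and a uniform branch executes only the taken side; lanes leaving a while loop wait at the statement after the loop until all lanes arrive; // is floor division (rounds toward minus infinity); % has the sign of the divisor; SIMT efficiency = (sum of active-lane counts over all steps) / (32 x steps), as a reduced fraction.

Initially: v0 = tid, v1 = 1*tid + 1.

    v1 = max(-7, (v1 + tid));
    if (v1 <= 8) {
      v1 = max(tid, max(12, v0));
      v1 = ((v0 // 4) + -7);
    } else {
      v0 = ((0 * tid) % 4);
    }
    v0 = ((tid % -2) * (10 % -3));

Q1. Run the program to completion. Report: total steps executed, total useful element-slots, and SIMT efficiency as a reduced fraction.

Answer: 6 steps, 132 useful, 11/16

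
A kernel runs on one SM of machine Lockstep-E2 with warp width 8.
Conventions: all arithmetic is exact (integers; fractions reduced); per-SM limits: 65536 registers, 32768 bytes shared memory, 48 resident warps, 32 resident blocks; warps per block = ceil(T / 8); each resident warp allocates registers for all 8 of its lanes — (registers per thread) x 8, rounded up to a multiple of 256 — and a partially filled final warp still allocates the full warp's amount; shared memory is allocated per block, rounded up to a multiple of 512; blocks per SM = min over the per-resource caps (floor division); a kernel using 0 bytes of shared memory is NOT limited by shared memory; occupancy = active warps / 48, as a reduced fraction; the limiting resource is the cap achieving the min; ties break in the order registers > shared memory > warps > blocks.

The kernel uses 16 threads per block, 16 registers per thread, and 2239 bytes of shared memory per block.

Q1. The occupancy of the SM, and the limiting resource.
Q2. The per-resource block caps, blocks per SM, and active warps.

Answer: occupancy 1/2, limited by shared memory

registers: 128 blocks
shared memory: 12 blocks
warps: 24 blocks
blocks: 32 blocks

Answer: 12 blocks, 24 active warps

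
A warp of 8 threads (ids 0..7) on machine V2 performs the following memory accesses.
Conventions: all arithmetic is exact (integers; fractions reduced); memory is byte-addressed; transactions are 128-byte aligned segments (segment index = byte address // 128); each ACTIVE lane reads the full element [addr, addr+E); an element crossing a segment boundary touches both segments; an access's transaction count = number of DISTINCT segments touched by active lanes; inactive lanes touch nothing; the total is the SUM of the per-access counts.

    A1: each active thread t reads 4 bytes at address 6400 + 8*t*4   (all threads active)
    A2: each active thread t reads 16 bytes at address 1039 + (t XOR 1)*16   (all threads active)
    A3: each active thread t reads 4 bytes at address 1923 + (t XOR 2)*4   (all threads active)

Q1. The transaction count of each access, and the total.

A1: 2 transactions
A2: 2 transactions
A3: 1 transaction

Answer: 2,2,1; total 5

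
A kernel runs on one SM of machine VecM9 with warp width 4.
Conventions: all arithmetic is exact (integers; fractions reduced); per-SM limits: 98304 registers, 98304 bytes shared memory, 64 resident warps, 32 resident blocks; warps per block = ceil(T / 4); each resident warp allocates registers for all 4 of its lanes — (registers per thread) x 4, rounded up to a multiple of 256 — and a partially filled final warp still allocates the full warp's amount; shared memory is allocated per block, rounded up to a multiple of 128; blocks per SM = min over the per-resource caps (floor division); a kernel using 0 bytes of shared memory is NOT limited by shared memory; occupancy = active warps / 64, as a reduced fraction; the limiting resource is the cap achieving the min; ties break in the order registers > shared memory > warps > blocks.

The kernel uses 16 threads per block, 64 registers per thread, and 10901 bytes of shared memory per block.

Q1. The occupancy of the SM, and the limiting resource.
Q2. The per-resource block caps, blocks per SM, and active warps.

Answer: occupancy 1/2, limited by shared memory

registers: 96 blocks
shared memory: 8 blocks
warps: 16 blocks
blocks: 32 blocks

Answer: 8 blocks, 32 active warps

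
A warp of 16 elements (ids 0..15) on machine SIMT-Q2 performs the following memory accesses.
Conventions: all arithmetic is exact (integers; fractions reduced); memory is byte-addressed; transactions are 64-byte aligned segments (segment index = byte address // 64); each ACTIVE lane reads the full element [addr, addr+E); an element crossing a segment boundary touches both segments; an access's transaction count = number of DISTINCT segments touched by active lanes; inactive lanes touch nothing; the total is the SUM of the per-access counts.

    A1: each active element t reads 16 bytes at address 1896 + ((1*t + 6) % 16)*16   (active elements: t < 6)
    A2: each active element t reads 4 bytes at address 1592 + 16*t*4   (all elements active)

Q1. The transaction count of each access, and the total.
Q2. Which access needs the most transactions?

A1: 2 transactions
A2: 16 transactions

Answer: 2,16; total 18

Answer: A2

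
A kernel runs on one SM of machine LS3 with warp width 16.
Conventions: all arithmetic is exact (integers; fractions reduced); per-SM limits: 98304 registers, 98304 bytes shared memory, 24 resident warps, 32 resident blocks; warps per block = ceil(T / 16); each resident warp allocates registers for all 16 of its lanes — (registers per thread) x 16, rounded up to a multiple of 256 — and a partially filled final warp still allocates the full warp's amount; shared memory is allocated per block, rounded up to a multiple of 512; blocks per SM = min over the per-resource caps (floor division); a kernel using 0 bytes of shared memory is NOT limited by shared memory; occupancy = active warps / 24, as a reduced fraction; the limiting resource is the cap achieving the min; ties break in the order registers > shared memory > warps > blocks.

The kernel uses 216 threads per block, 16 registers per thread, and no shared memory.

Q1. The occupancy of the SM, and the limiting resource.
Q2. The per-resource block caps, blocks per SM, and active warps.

Answer: occupancy 7/12, limited by warps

registers: 27 blocks
shared memory: no limit (kernel uses none)
warps: 1 block
blocks: 32 blocks

Answer: 1 block, 14 active warps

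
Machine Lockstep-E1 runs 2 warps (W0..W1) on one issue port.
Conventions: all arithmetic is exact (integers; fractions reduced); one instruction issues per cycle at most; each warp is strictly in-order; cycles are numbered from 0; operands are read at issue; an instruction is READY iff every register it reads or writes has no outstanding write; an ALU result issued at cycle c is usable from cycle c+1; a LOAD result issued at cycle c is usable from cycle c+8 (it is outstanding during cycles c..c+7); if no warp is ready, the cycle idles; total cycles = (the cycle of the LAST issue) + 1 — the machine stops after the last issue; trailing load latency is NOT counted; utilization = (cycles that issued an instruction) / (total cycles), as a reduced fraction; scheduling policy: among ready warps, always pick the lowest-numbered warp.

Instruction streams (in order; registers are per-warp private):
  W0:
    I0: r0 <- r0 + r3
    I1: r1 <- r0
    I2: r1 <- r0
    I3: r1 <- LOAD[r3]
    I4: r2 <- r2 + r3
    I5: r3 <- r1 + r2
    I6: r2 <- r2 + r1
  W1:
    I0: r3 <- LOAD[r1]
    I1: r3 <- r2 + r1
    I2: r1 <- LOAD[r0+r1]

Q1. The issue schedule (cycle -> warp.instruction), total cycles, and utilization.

cycle 0: W0.I0
cycle 1: W0.I1
cycle 2: W0.I2
cycle 3: W0.I3
cycle 4: W0.I4
cycle 5: W1.I0
cycle 6: idle
cycle 7: idle
cycle 8: idle
cycle 9: idle
cycle 10: idle
cycle 11: W0.I5
cycle 12: W0.I6
cycle 13: W1.I1
cycle 14: W1.I2

Answer: 15 cycles, utilization 2/3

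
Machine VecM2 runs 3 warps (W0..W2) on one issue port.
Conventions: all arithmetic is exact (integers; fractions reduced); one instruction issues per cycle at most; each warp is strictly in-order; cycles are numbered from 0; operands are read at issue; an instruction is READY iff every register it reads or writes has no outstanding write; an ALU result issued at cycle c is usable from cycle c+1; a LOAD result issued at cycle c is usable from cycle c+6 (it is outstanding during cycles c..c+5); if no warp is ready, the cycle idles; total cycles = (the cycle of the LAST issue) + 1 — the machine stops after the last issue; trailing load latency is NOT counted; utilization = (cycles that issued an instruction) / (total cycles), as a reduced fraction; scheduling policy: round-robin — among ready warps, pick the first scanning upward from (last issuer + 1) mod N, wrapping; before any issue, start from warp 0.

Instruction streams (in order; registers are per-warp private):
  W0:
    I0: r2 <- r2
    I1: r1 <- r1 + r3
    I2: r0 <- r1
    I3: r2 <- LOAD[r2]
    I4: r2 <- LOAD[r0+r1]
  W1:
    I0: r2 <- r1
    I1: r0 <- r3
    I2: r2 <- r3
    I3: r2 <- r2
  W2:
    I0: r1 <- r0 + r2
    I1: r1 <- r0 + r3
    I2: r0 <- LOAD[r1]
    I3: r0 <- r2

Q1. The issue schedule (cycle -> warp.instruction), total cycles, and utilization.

cycle 0: W0.I0
cycle 1: W1.I0
cycle 2: W2.I0
cycle 3: W0.I1
cycle 4: W1.I1
cycle 5: W2.I1
cycle 6: W0.I2
cycle 7: W1.I2
cycle 8: W2.I2
cycle 9: W0.I3
cycle 10: W1.I3
cycle 11: idle
cycle 12: idle
cycle 13: idle
cycle 14: W2.I3
cycle 15: W0.I4

Answer: 16 cycles, utilization 13/16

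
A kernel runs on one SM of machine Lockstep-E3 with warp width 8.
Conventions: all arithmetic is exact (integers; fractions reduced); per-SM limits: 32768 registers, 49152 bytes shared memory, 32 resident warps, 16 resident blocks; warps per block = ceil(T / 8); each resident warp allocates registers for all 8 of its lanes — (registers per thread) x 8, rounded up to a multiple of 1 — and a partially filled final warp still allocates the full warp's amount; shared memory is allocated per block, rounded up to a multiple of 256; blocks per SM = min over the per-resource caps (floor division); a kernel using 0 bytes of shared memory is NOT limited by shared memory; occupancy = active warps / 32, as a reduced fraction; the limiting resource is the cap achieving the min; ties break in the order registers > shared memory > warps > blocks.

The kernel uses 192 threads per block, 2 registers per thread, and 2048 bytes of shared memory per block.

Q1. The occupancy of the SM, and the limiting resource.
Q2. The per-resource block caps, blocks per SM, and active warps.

Answer: occupancy 3/4, limited by warps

registers: 85 blocks
shared memory: 24 blocks
warps: 1 block
blocks: 16 blocks

Answer: 1 block, 24 active warps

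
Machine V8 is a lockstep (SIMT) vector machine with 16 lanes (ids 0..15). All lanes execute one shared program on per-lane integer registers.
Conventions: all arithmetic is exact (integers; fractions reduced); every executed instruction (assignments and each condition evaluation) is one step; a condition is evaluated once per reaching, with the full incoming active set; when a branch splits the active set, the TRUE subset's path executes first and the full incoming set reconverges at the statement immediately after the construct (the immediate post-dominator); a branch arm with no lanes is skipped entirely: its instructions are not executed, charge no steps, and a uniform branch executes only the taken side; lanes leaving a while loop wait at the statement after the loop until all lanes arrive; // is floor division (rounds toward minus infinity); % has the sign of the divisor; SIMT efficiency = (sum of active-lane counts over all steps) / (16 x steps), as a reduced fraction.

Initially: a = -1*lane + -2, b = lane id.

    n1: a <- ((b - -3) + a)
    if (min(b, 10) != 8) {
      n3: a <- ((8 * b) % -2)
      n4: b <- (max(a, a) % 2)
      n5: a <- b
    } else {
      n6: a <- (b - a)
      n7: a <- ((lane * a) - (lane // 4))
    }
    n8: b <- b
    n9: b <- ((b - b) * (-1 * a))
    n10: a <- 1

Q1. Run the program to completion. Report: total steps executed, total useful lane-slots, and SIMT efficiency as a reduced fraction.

Answer: 10 steps, 127 useful, 127/160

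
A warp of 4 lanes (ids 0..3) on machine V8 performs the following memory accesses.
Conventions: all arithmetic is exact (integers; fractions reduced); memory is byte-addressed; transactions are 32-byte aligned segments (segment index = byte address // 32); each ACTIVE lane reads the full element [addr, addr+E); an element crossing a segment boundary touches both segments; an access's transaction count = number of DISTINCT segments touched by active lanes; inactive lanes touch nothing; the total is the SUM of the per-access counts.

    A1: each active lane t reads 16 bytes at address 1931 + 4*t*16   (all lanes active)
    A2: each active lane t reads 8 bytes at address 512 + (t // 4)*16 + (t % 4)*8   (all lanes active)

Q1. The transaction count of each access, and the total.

A1: 4 transactions
A2: 1 transaction

Answer: 4,1; total 5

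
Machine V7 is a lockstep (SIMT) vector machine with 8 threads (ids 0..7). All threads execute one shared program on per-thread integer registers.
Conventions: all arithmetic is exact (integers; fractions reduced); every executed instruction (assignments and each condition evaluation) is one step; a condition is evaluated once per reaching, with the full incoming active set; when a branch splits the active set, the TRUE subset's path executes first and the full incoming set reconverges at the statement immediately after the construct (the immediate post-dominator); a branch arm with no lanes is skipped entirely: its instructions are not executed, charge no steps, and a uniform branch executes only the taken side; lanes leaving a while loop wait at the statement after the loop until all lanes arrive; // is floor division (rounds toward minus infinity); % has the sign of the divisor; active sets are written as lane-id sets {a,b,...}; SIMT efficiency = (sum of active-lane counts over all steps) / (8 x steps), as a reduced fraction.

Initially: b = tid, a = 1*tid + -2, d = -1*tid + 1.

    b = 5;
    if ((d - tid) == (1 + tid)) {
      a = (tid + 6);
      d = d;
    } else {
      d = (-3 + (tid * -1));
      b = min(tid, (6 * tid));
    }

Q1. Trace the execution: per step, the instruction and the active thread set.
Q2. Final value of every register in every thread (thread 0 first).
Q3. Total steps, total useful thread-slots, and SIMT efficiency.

step 0: b <- 5                       {0,1,2,3,4,5,6,7}
step 1: eval ((d - tid) == (1 + tid)) {0,1,2,3,4,5,6,7}
step 2: a <- (tid + 6)               {0}
step 3: d <- d                       {0}
step 4: d <- (-3 + (tid * -1))       {1,2,3,4,5,6,7}
step 5: b <- min(tid, (6 * tid))     {1,2,3,4,5,6,7}

Answer: 6 steps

b: 5,1,2,3,4,5,6,7
a: 6,-1,0,1,2,3,4,5
d: 1,-4,-5,-6,-7,-8,-9,-10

steps = 6; useful = 32; efficiency = 32/48 = 2/3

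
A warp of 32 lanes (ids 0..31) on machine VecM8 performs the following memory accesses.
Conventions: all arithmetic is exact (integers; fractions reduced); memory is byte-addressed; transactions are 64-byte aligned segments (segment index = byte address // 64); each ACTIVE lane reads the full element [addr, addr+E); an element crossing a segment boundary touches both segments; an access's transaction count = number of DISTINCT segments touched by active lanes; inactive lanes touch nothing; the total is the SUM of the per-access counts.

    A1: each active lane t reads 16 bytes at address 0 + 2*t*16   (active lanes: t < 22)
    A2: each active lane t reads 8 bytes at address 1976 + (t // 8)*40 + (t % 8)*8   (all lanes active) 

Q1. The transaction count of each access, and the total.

A1: 11 transactions
A2: 4 transactions

Answer: 11,4; total 15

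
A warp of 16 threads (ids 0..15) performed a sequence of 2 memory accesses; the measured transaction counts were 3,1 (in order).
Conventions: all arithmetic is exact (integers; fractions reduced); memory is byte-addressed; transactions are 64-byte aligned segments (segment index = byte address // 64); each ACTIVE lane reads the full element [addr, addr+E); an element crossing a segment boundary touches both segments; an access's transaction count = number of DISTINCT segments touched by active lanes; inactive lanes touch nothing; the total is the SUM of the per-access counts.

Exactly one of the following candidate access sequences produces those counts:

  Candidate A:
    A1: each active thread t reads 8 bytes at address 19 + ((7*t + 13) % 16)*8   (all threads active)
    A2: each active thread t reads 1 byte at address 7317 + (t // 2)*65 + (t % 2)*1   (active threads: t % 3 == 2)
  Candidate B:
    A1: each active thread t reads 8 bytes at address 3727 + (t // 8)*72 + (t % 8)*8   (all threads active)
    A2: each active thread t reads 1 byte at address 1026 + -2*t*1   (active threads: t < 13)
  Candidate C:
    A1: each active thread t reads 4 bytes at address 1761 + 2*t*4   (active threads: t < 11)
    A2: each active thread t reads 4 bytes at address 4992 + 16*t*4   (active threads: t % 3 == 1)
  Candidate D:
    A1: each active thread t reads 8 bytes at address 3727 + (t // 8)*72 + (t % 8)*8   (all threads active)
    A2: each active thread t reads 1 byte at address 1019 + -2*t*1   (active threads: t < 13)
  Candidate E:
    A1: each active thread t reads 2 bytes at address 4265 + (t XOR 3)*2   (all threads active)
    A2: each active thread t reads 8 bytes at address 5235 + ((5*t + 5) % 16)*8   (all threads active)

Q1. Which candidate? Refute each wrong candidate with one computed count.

A: A2 gives 5 transactions, not 1
B: A2 gives 2 transactions, not 1
C: A1 gives 2 transactions, not 3
E: A1 gives 2 transactions, not 3
D: all counts match (3,1)

Answer: D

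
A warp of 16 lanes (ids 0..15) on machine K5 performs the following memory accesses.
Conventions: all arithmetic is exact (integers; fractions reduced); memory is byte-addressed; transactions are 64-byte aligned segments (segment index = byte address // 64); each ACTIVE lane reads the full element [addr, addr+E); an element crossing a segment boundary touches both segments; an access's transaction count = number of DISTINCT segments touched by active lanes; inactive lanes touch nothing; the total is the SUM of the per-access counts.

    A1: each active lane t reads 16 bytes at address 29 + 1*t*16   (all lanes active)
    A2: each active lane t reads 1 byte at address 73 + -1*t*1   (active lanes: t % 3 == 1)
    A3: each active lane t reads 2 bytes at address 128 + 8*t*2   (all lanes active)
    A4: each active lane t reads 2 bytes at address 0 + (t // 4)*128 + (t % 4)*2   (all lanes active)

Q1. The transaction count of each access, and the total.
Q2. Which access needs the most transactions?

A1: 5 transactions
A2: 2 transactions
A3: 4 transactions
A4: 4 transactions

Answer: 5,2,4,4; total 15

Answer: A1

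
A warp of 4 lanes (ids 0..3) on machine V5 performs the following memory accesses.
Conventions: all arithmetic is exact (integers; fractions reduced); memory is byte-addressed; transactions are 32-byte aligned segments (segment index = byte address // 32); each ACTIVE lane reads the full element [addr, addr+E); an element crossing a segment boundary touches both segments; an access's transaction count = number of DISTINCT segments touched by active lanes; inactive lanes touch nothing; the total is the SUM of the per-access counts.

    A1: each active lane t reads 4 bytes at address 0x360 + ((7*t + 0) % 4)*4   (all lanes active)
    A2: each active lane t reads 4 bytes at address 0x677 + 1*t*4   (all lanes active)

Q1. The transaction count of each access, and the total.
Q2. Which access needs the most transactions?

A1: 1 transaction
A2: 2 transactions

Answer: 1,2; total 3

Answer: A2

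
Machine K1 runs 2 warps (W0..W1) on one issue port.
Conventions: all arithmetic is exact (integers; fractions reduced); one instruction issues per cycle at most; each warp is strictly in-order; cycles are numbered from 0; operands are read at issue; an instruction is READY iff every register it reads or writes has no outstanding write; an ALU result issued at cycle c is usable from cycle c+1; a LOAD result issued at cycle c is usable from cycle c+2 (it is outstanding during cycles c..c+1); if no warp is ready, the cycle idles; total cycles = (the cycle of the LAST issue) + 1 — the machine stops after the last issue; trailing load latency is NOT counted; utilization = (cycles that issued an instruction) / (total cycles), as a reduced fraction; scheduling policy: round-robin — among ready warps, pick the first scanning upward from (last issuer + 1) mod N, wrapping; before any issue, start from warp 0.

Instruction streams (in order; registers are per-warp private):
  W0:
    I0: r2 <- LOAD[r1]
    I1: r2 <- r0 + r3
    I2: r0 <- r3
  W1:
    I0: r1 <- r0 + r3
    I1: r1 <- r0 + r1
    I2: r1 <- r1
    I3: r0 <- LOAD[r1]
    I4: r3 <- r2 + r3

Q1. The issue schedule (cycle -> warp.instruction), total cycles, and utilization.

cycle 0: W0.I0
cycle 1: W1.I0
cycle 2: W0.I1
cycle 3: W1.I1
cycle 4: W0.I2
cycle 5: W1.I2
cycle 6: W1.I3
cycle 7: W1.I4

Answer: 8 cycles, utilization 1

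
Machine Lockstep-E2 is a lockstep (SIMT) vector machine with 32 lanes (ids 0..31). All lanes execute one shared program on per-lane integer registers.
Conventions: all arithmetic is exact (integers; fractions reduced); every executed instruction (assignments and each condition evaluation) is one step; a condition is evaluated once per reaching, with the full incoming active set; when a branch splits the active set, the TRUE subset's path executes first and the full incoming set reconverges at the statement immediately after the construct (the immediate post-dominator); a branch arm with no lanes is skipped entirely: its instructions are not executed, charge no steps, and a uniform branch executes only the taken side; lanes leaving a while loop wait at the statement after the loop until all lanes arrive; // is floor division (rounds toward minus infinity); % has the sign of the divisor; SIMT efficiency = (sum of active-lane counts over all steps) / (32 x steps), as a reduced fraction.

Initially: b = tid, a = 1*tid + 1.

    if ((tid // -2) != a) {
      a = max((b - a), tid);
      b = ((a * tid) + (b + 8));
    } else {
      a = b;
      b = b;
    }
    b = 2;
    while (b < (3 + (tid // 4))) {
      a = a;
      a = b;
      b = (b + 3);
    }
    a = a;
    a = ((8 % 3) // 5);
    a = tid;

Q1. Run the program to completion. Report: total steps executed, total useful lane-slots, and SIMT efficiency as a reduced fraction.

Answer: 20 steps, 496 useful, 31/40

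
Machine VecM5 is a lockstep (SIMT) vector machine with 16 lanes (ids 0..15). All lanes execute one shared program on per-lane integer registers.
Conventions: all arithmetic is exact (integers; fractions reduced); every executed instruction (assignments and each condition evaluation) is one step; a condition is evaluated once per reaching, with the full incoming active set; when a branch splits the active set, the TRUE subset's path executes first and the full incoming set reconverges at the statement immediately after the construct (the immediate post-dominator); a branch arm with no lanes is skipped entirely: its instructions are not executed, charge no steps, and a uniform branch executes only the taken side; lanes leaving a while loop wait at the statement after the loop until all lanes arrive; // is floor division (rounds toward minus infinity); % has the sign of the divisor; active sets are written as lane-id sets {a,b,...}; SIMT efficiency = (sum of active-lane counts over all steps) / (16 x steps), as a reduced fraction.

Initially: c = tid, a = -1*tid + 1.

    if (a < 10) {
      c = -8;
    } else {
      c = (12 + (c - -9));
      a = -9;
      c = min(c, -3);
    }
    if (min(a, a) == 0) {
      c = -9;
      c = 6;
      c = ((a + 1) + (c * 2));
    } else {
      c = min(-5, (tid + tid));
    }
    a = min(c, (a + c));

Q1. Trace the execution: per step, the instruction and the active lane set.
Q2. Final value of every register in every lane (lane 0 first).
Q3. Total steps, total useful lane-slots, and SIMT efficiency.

step 0: eval (a < 10)                {0,1,2,3,4,5,6,7,8,9,10,11,12,13,14,15}
step 1: c <- -8                      {0,1,2,3,4,5,6,7,8,9,10,11,12,13,14,15}
step 2: eval (min(a, a) == 0)        {0,1,2,3,4,5,6,7,8,9,10,11,12,13,14,15}
step 3: c <- -9                      {1}
step 4: c <- 6                       {1}
step 5: c <- ((a + 1) + (c * 2))     {1}
step 6: c <- min(-5, (tid + tid))    {0,2,3,4,5,6,7,8,9,10,11,12,13,14,15}
step 7: a <- min(c, (a + c))         {0,1,2,3,4,5,6,7,8,9,10,11,12,13,14,15}

Answer: 8 steps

c: -5,13,-5,-5,-5,-5,-5,-5,-5,-5,-5,-5,-5,-5,-5,-5
a: -5,13,-6,-7,-8,-9,-10,-11,-12,-13,-14,-15,-16,-17,-18,-19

steps = 8; useful = 82; efficiency = 82/128 = 41/64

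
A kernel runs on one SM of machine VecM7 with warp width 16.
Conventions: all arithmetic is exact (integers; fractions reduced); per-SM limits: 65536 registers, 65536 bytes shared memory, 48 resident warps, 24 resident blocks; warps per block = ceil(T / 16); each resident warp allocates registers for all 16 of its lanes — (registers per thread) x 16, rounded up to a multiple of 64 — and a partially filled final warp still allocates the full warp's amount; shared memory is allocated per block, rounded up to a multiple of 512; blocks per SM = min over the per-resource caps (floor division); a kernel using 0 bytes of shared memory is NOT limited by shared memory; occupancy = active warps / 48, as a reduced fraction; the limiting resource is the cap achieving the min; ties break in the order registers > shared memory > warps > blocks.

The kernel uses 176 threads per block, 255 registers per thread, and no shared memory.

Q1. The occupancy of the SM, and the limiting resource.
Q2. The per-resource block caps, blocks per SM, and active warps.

Answer: occupancy 11/48, limited by registers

registers: 1 block
shared memory: no limit (kernel uses none)
warps: 4 blocks
blocks: 24 blocks

Answer: 1 block, 11 active warps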